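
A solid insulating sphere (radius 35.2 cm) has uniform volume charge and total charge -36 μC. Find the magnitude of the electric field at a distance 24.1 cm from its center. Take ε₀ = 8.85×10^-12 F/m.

Use a concentric Gaussian sphere at r = 24.1 cm (r < R).
For a uniform sphere the enclosed fraction is (r/R)³, so Q_enc = (-36 μC)(0.241/0.352)³ = -1.155×10^-5 C.
Since E is radial and uniform over the Gaussian sphere, Φ = E·4πr² = Q_enc/ε₀.
E = |Q_enc|/(4πε₀r²) = (1.155×10^-5)/(4π·8.85×10^-12·(0.241)²) = 1.79×10^6 N/C.

|E| ≈ 1.79×10^6 V/m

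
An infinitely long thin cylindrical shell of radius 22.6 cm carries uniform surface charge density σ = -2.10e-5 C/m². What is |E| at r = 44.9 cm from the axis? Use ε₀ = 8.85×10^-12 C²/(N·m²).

1.19×10^6 N/C

Coaxial Gaussian cylinder, radius r = 44.9 cm, length L (r > 22.6 cm).
The whole shell is enclosed: λ_enc = σ·2πR = (-2.10e-5)·2π·(0.226) = -2.982×10^-5 C/m.
Gauss's law: E·2πrL = λ_enc L/ε₀.
E = |λ_enc|/(2πε₀r) = (2.982×10^-5)/(2π·8.85×10^-12·0.449) = 1.19×10^6 N/C.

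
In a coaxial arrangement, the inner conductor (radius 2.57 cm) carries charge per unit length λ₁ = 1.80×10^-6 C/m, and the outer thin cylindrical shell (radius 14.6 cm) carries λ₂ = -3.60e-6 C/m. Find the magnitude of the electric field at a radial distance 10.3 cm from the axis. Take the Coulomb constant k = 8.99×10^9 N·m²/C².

E ≈ 3.14×10^5 N/C

Choose a coaxial cylinder of radius r = 10.3 cm (arbitrary length L) as the Gaussian surface (between the conductors, 2.57 cm < r < 14.6 cm).
The shell at 14.6 cm lies outside the Gaussian surface, so λ_enc = λ₁ = 1.80×10^-6 C/m.
Gauss's law: E·2πrL = λ_enc L/ε₀.
E = 2k|λ_enc|/r = 2(8.99×10^9)(1.80e-6)/(0.103) = 3.14×10^5 N/C.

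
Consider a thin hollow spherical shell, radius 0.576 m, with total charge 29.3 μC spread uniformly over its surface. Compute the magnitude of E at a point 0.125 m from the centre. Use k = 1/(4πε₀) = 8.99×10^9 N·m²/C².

Take a concentric spherical Gaussian surface of radius r = 0.125 m (inside the shell, r < 0.576 m).
No charge lies within this surface, so Q_enc = 0 and Gauss's law gives E·4πr² = 0 ⇒ E = 0.

|E| = 0 N/C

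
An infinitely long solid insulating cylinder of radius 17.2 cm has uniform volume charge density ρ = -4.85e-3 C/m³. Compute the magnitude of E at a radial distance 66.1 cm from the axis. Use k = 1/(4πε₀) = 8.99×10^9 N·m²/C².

Choose a coaxial cylinder of radius r = 66.1 cm (arbitrary length L) as the Gaussian surface (r > 17.2 cm, full cross-section enclosed).
λ_enc = ρ·πR² = (-4.85e-3)π(0.172)² = -4.508×10^-4 C/m.
Since E is radial and uniform over the curved surface, Φ = E·2πrL = Q_enc/ε₀ = λ_enc L/ε₀.
E = 2k|λ_enc|/r = 2(8.99×10^9)(4.508×10^-4)/(0.661) = 1.23×10^7 N/C.

|E| ≈ 1.23×10^7 N/C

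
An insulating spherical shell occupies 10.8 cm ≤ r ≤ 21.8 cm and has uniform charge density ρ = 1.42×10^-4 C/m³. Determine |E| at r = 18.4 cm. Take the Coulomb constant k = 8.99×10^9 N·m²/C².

Use a concentric Gaussian sphere at r = 18.4 cm (within the shell material, 10.8 cm < r < 21.8 cm).
Only the shell between 10.8 cm and r is enclosed: Q_enc = ρ·(4π/3)(r³ − a³) = (1.42e-4)·(4π/3)·((0.184)³ − (0.108)³) = 2.956e-6 C.
Gauss's law: E·4πr² = Q_enc/ε₀.
E = k|Q_enc|/r² = (8.99×10^9)(2.956e-6)/(0.184)² = 7.85×10^5 N/C.

E ≈ 7.85e5 N/C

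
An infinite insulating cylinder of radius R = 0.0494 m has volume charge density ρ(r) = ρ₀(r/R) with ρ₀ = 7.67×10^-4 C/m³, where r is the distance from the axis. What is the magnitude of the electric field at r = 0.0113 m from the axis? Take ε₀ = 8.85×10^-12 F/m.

E ≈ 7.47e4 N/C

Choose a coaxial cylinder of radius r = 0.0113 m (arbitrary length L) as the Gaussian surface (r < R).
λ_enc = ∫₀^r ρ(r')·2πr' dr' = (2πρ₀/R)·r^3/3 = 4.692e-8 C/m.
Applying ∮E·dA = Q_enc/ε₀ with the end caps contributing no flux:
E = |λ_enc|/(2πε₀r) = (4.692e-8)/(2π·8.85×10^-12·0.0113) = 7.47e4 N/C.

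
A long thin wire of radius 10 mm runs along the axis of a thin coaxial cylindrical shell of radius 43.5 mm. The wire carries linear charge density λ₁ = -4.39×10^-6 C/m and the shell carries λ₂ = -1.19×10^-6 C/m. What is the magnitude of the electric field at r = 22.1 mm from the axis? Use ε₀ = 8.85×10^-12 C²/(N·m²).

Take a coaxial cylindrical Gaussian surface of radius r = 22.1 mm and length L (between the conductors, 10 mm < r < 43.5 mm).
The shell at 43.5 mm lies outside the Gaussian surface, so λ_enc = λ₁ = -4.39×10^-6 C/m.
By Gauss's law (flux through the curved wall only), E·2πrL = λ_enc L/ε₀.
E = |λ_enc|/(2πε₀r) = (4.39×10^-6)/(2π·8.85×10^-12·0.0221) = 3.57×10^6 N/C.

E = 3.57×10^6 V/m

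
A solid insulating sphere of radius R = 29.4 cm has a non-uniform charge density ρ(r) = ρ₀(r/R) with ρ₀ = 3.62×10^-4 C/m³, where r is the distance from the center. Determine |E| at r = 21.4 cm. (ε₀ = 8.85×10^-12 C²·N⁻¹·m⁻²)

By spherical symmetry E is radial; choose a Gaussian sphere of radius r = 21.4 cm (r < R).
Q_enc = ∫₀^r ρ(r')·4πr'² dr' = (4πρ₀/R) ∫₀^r r'^3 dr' = 4πρ₀ r^4/(4·R) = 8.113e-6 C.
Gauss's law: E·4πr² = Q_enc/ε₀.
E = |Q_enc|/(4πε₀r²) = (8.113e-6)/(4π·8.85×10^-12·(0.214)²) = 1.59×10^6 N/C.

|E| = 1.59e6 N/C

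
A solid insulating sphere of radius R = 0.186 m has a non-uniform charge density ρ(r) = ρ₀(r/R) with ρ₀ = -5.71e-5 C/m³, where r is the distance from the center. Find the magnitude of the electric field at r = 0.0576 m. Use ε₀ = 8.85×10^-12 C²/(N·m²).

2.88×10^4 V/m

Symmetry ⇒ E = E(r) r̂. Gaussian sphere of radius r = 0.0576 m (r < R).
Integrate the density: Q_enc = 4π ∫₀^r ρ₀(r'/R)^1 r'² dr' = 4πρ₀ r^4/(4·R) = -1.062×10^-8 C.
By Gauss's law, ∮E·dA = E·4πr² = Q_enc/ε₀.
E = |Q_enc|/(4πε₀r²) = (1.062×10^-8)/(4π·8.85×10^-12·(0.0576)²) = 2.88×10^4 N/C.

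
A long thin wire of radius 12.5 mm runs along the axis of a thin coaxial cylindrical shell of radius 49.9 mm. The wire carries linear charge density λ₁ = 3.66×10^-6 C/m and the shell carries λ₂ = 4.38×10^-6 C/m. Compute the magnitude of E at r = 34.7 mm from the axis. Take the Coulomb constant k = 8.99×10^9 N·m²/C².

E = 1.90e6 V/m

Choose a coaxial cylinder of radius r = 34.7 mm (arbitrary length L) as the Gaussian surface (between the conductors, 12.5 mm < r < 49.9 mm).
Only the inner wire is enclosed; the outer shell contributes nothing inside itself. λ_enc = λ₁ = 3.66×10^-6 C/m.
By Gauss's law (flux through the curved wall only), E·2πrL = λ_enc L/ε₀.
E = 2k|λ_enc|/r = 2(8.99×10^9)(3.66×10^-6)/(0.0347) = 1.90×10^6 N/C.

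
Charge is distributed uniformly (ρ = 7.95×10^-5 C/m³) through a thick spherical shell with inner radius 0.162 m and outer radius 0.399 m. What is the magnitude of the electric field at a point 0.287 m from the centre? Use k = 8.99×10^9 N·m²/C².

|E| ≈ 7.05×10^5 V/m

Symmetry ⇒ E = E(r) r̂. Gaussian sphere of radius r = 0.287 m (within the shell material, 0.162 m < r < 0.399 m).
Only the shell between 0.162 m and r is enclosed: Q_enc = ρ·(4π/3)(r³ − a³) = (7.95×10^-5)·(4π/3)·((0.287)³ − (0.162)³) = 6.456e-6 C.
Applying ∮E·dA = Q_enc/ε₀ with Φ = E(4πr²):
E = k|Q_enc|/r² = (8.99×10^9)(6.456×10^-6)/(0.287)² = 7.05e5 N/C.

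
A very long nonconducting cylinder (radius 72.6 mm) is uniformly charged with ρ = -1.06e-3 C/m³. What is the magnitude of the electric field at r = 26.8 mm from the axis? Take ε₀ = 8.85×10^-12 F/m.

|E| = 1.60×10^6 N/C

By cylindrical symmetry E is radial; use a coaxial Gaussian cylinder of radius 26.8 mm and length L (r < R).
Charge inside radius r per length L is ρ·πr²·L, so λ_enc = ρπr² = -2.392×10^-6 C/m.
By Gauss's law (flux through the curved wall only), E·2πrL = λ_enc L/ε₀.
E = |λ_enc|/(2πε₀r) = (2.392e-6)/(2π·8.85×10^-12·0.0268) = 1.60×10^6 N/C.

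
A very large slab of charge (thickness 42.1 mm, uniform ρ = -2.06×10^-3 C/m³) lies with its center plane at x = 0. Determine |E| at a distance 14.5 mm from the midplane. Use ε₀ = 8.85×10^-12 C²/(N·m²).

E ≈ 3.38e6 N/C

By symmetry E is perpendicular to the slab. A Gaussian pillbox from −14.5 mm to +14.5 mm (face area A) lies entirely within the slab.
Q_enc = ρ·(2x)·A and flux = 2EA, so 2EA = 2ρxA/ε₀ ⇒ E = |ρ|x/ε₀.
E = (2.06×10^-3)(0.0145)/(8.85×10^-12) = 3.38×10^6 N/C.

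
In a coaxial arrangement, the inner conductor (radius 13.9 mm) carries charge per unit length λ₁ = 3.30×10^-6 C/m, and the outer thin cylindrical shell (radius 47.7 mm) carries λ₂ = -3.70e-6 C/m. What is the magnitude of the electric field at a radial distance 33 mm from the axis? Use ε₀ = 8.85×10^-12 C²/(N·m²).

Take a coaxial cylindrical Gaussian surface of radius r = 33 mm and length L (between the conductors, 13.9 mm < r < 47.7 mm).
Only the inner wire is enclosed; the outer shell contributes nothing inside itself. λ_enc = λ₁ = 3.30e-6 C/m.
By Gauss's law (flux through the curved wall only), E·2πrL = λ_enc L/ε₀.
E = |λ_enc|/(2πε₀r) = (3.30×10^-6)/(2π·8.85×10^-12·0.033) = 1.80e6 N/C.

E ≈ 1.80×10^6 N/C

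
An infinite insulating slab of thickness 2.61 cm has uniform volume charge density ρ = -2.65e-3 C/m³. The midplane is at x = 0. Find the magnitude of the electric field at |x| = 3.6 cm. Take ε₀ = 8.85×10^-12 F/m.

The point |x| = 3.6 cm lies outside the slab (half-thickness 0.01305 m). A symmetric pillbox spanning the full slab encloses Q_enc = ρ·d·A.
Flux = 2EA ⇒ E = |ρ|d/(2ε₀), independent of distance outside.
E = (2.65e-3)(0.0261)/(2·8.85×10^-12) = 3.91×10^6 N/C.

E ≈ 3.91×10^6 V/m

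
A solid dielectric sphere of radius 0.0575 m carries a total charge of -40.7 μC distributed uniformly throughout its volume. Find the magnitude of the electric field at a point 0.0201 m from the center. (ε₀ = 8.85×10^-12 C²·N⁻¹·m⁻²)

Take a concentric spherical Gaussian surface of radius r = 0.0201 m (r < R).
For a uniform sphere the enclosed fraction is (r/R)³, so Q_enc = (-40.7 μC)(0.0201/0.0575)³ = -1.739×10^-6 C.
Gauss's law: E·4πr² = Q_enc/ε₀.
E = |Q_enc|/(4πε₀r²) = (1.739×10^-6)/(4π·8.85×10^-12·(0.0201)²) = 3.87e7 N/C.

|E| ≈ 3.87e7 V/m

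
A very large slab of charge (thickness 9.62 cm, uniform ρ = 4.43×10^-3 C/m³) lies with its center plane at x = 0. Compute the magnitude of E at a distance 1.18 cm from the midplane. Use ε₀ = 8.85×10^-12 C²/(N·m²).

E = 5.91×10^6 V/m

By symmetry E is perpendicular to the slab. A Gaussian pillbox from −1.18 cm to +1.18 cm (face area A) lies entirely within the slab.
Q_enc = ρ·(2x)·A and flux = 2EA, so 2EA = 2ρxA/ε₀ ⇒ E = |ρ|x/ε₀.
E = (4.43×10^-3)(0.0118)/(8.85×10^-12) = 5.91×10^6 N/C.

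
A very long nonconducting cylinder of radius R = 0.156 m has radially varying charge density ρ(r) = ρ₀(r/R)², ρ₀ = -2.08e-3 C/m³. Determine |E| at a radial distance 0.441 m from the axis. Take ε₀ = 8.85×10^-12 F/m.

Choose a coaxial cylinder of radius r = 0.441 m (arbitrary length L) as the Gaussian surface (r > R, full charge per length enclosed).
λ_enc = 2π ∫₀^R ρ₀(r'/R)^2 r' dr' = 2πρ₀R²/4 = -7.951×10^-5 C/m.
Gauss's law: E·2πrL = λ_enc L/ε₀.
E = |λ_enc|/(2πε₀r) = (7.951e-5)/(2π·8.85×10^-12·0.441) = 3.24e6 N/C.

3.24×10^6 V/m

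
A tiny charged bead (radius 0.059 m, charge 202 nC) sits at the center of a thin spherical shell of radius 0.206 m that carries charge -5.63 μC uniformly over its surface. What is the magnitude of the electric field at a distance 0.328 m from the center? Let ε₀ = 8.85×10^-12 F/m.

By spherical symmetry E is radial; choose a Gaussian sphere of radius r = 0.328 m (r > 0.206 m, enclosing both).
Q_enc = (202 nC) + (-5.63 μC) = -5.428×10^-6 C.
Applying ∮E·dA = Q_enc/ε₀ with Φ = E(4πr²):
E = |Q_enc|/(4πε₀r²) = (5.428×10^-6)/(4π·8.85×10^-12·(0.328)²) = 4.54e5 N/C.

4.54×10^5 N/C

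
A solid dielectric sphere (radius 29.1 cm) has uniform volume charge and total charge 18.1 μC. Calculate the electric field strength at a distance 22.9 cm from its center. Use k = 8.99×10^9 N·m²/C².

Symmetry ⇒ E = E(r) r̂. Gaussian sphere of radius r = 22.9 cm (r < R).
Only the charge within r is enclosed: Q_enc = Q·(r/R)³ = (18.1 μC)·(22.9 cm/29.1 cm)³ = 8.821e-6 C.
Since E is radial and uniform over the Gaussian sphere, Φ = E·4πr² = Q_enc/ε₀.
E = k|Q_enc|/r² = (8.99×10^9)(8.821×10^-6)/(0.229)² = 1.51×10^6 N/C.

|E| ≈ 1.51×10^6 N/C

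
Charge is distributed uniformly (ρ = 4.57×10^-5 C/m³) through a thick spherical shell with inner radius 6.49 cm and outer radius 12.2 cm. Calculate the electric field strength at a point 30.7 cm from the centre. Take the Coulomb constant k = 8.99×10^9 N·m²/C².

Use a concentric Gaussian sphere at r = 30.7 cm (r > 12.2 cm, enclosing the whole shell).
Q_enc = ρ·(4π/3)(b³ − a³) = (4.57e-5)·(4π/3)·((0.122)³ − (0.0649)³) = 2.953×10^-7 C.
Applying ∮E·dA = Q_enc/ε₀ with Φ = E(4πr²):
E = k|Q_enc|/r² = (8.99×10^9)(2.953×10^-7)/(0.307)² = 2.82×10^4 N/C.

E = 2.82e4 V/m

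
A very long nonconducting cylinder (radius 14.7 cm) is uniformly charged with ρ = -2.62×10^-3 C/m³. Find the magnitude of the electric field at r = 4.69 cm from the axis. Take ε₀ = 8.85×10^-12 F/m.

By cylindrical symmetry E is radial; use a coaxial Gaussian cylinder of radius 4.69 cm and length L (r < R).
Enclosed charge per unit length: λ_enc = ρ·πr² = (-2.62×10^-3)π(0.0469)² = -1.81e-5 C/m.
Gauss's law: E·2πrL = λ_enc L/ε₀.
E = |λ_enc|/(2πε₀r) = (1.81×10^-5)/(2π·8.85×10^-12·0.0469) = 6.94e6 N/C.

|E| ≈ 6.94×10^6 N/C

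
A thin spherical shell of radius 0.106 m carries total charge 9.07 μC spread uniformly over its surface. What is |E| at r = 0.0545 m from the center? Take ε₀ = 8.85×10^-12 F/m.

E = 0

Use a concentric Gaussian sphere at r = 0.0545 m (inside the shell, r < 0.106 m).
No charge lies within this surface, so Q_enc = 0 and Gauss's law gives E·4πr² = 0 ⇒ E = 0.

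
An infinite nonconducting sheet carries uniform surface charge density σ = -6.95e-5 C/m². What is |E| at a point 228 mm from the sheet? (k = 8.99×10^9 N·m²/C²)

E = 3.93×10^6 N/C

The symmetry is planar: E is normal to the sheet and the same magnitude on both sides. Take a pillbox straddling the sheet with end-cap area A.
Flux Φ = 2EA and Q_enc = σA, so 2EA = σA/ε₀ ⇒ E = |σ|/(2ε₀), independent of distance.
E = 2πk|σ| = 2π(8.99×10^9)(6.95e-5) = 3.93e6 N/C.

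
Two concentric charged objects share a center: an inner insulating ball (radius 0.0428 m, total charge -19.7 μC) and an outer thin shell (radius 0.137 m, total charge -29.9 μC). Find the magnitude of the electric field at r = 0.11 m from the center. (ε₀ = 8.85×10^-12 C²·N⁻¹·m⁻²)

|E| ≈ 1.46×10^7 N/C

Symmetry ⇒ E = E(r) r̂. Gaussian sphere of radius r = 0.11 m (between the bodies, 0.0428 m < r < 0.137 m).
Only the inner charge is enclosed; the outer shell contributes nothing inside itself. Q_enc = -19.7 μC = -1.97e-5 C.
Gauss's law: E·4πr² = Q_enc/ε₀.
E = |Q_enc|/(4πε₀r²) = (1.97×10^-5)/(4π·8.85×10^-12·(0.11)²) = 1.46e7 N/C.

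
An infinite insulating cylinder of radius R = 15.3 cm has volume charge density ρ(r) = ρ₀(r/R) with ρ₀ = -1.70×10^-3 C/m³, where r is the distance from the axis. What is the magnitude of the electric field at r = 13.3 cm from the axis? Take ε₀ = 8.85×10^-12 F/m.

Take a coaxial cylindrical Gaussian surface of radius r = 13.3 cm and length L (r < R).
Integrating ρ over the cross-section to radius r: λ_enc = (2πρ₀/R) ∫₀^r r'^2 dr' = 2πρ₀ r^3/(3·R) = -5.475×10^-5 C/m.
By Gauss's law (flux through the curved wall only), E·2πrL = λ_enc L/ε₀.
E = |λ_enc|/(2πε₀r) = (5.475×10^-5)/(2π·8.85×10^-12·0.133) = 7.40×10^6 N/C.

|E| = 7.40e6 N/C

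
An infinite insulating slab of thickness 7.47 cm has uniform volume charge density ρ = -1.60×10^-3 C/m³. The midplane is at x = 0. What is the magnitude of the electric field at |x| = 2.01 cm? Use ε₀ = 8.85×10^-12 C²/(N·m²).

E ≈ 3.63×10^6 V/m

By symmetry E is perpendicular to the slab. A Gaussian pillbox from −2.01 cm to +2.01 cm (face area A) lies entirely within the slab.
Q_enc = ρ·(2x)·A and flux = 2EA, so 2EA = 2ρxA/ε₀ ⇒ E = |ρ|x/ε₀.
E = (1.60×10^-3)(0.0201)/(8.85×10^-12) = 3.63e6 N/C.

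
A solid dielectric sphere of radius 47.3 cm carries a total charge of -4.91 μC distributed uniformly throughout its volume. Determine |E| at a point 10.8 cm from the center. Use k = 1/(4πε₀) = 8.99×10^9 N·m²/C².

4.50×10^4 N/C

Take a concentric spherical Gaussian surface of radius r = 10.8 cm (r < R).
Only the charge within r is enclosed: Q_enc = Q·(r/R)³ = (-4.91 μC)·(10.8 cm/47.3 cm)³ = -5.845e-8 C.
Gauss's law: E·4πr² = Q_enc/ε₀.
E = k|Q_enc|/r² = (8.99×10^9)(5.845×10^-8)/(0.108)² = 4.50×10^4 N/C.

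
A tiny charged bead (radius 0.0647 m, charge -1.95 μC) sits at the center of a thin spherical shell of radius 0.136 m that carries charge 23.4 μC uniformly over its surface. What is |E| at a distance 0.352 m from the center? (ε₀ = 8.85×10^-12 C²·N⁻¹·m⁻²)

Use a concentric Gaussian sphere at r = 0.352 m (r > 0.136 m, enclosing both).
Q_enc = (-1.95 μC) + (23.4 μC) = 2.145e-5 C.
Since E is radial and uniform over the Gaussian sphere, Φ = E·4πr² = Q_enc/ε₀.
E = |Q_enc|/(4πε₀r²) = (2.145×10^-5)/(4π·8.85×10^-12·(0.352)²) = 1.56×10^6 N/C.

|E| = 1.56×10^6 V/m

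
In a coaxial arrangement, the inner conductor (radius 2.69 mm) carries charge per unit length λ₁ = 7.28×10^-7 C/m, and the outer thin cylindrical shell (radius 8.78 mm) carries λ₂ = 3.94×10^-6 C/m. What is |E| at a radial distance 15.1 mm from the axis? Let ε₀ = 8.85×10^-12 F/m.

E = 5.56e6 N/C

By cylindrical symmetry E is radial; use a coaxial Gaussian cylinder of radius 15.1 mm and length L (r > 8.78 mm, enclosing both).
λ_enc = λ₁ + λ₂ = (7.28e-7) + (3.94×10^-6) = 4.668×10^-6 C/m.
By Gauss's law (flux through the curved wall only), E·2πrL = λ_enc L/ε₀.
E = |λ_enc|/(2πε₀r) = (4.668×10^-6)/(2π·8.85×10^-12·0.0151) = 5.56e6 N/C.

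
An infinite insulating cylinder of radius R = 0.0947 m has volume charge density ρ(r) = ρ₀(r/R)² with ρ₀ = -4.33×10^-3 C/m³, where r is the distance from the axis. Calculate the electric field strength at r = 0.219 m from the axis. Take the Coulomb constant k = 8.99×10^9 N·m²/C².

By cylindrical symmetry E is radial; use a coaxial Gaussian cylinder of radius 0.219 m and length L (r > R, full charge per length enclosed).
λ_enc = 2π ∫₀^R ρ₀(r'/R)^2 r' dr' = 2πρ₀R²/4 = -6.10×10^-5 C/m.
Applying ∮E·dA = Q_enc/ε₀ with the end caps contributing no flux:
E = 2k|λ_enc|/r = 2(8.99×10^9)(6.10e-5)/(0.219) = 5.01e6 N/C.

|E| = 5.01×10^6 N/C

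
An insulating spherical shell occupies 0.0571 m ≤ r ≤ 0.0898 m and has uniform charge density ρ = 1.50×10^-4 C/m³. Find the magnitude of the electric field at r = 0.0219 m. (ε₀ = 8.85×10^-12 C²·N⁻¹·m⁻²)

Symmetry ⇒ E = E(r) r̂. Gaussian sphere of radius r = 0.0219 m (r < 0.0571 m, inside the empty cavity).
Q_enc = 0 (all charge lies at larger r); Gauss's law gives E = 0.

E = 0 (no enclosed charge)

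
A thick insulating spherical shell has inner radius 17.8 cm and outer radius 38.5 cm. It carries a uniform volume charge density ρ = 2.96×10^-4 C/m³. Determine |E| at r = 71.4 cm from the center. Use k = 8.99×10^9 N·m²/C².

By spherical symmetry E is radial; choose a Gaussian sphere of radius r = 71.4 cm (r > 38.5 cm, enclosing the whole shell).
Q_enc = ρ·(4π/3)(b³ − a³) = (2.96e-4)·(4π/3)·((0.385)³ − (0.178)³) = 6.376×10^-5 C.
Gauss's law: E·4πr² = Q_enc/ε₀.
E = k|Q_enc|/r² = (8.99×10^9)(6.376×10^-5)/(0.714)² = 1.12×10^6 N/C.

|E| ≈ 1.12e6 N/C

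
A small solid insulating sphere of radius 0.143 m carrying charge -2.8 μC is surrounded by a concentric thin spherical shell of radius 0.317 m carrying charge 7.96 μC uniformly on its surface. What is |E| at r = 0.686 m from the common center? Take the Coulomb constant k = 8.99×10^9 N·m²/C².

Use a concentric Gaussian sphere at r = 0.686 m (r > 0.317 m, enclosing both).
Q_enc = (-2.8 μC) + (7.96 μC) = 5.16×10^-6 C.
By Gauss's law, ∮E·dA = E·4πr² = Q_enc/ε₀.
E = k|Q_enc|/r² = (8.99×10^9)(5.16e-6)/(0.686)² = 9.86e4 N/C.

|E| ≈ 9.86×10^4 N/C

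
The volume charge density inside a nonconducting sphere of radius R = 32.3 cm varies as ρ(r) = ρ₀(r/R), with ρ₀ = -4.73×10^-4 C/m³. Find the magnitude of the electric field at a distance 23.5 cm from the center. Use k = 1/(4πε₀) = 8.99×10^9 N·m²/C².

|E| = 2.28×10^6 N/C

Symmetry ⇒ E = E(r) r̂. Gaussian sphere of radius r = 23.5 cm (r < R).
Integrate the density: Q_enc = 4π ∫₀^r ρ₀(r'/R)^1 r'² dr' = 4πρ₀ r^4/(4·R) = -1.403×10^-5 C.
Gauss's law: E·4πr² = Q_enc/ε₀.
E = k|Q_enc|/r² = (8.99×10^9)(1.403×10^-5)/(0.235)² = 2.28e6 N/C.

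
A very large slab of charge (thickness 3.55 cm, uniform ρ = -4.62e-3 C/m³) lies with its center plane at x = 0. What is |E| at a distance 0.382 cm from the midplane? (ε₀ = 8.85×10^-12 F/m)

E ≈ 1.99×10^6 N/C

By symmetry E is perpendicular to the slab. A Gaussian pillbox from −0.382 cm to +0.382 cm (face area A) lies entirely within the slab.
Q_enc = ρ·(2x)·A and flux = 2EA, so 2EA = 2ρxA/ε₀ ⇒ E = |ρ|x/ε₀.
E = (4.62e-3)(0.00382)/(8.85×10^-12) = 1.99×10^6 N/C.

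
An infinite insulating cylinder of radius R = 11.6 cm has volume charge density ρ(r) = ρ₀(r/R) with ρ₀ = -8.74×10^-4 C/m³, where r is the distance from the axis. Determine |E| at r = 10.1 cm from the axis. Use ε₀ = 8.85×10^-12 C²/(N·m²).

Choose a coaxial cylinder of radius r = 10.1 cm (arbitrary length L) as the Gaussian surface (r < R).
λ_enc = ∫₀^r ρ(r')·2πr' dr' = (2πρ₀/R)·r^3/3 = -1.626×10^-5 C/m.
Gauss's law: E·2πrL = λ_enc L/ε₀.
E = |λ_enc|/(2πε₀r) = (1.626×10^-5)/(2π·8.85×10^-12·0.101) = 2.89×10^6 N/C.

E ≈ 2.89e6 V/m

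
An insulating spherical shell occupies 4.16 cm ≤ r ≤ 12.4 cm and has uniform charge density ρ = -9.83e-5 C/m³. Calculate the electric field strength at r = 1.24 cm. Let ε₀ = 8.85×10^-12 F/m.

|E| = 0 V/m

Take a concentric spherical Gaussian surface of radius r = 1.24 cm (r < 4.16 cm, inside the empty cavity).
Q_enc = 0 (all charge lies at larger r); Gauss's law gives E = 0.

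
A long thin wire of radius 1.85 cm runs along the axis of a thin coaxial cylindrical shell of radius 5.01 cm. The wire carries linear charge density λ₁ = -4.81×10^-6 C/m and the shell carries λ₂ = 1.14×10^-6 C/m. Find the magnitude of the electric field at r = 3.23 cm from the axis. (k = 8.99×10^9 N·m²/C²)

By cylindrical symmetry E is radial; use a coaxial Gaussian cylinder of radius 3.23 cm and length L (between the conductors, 1.85 cm < r < 5.01 cm).
The shell at 5.01 cm lies outside the Gaussian surface, so λ_enc = λ₁ = -4.81×10^-6 C/m.
Gauss's law: E·2πrL = λ_enc L/ε₀.
E = 2k|λ_enc|/r = 2(8.99×10^9)(4.81×10^-6)/(0.0323) = 2.68×10^6 N/C.

E = 2.68×10^6 N/C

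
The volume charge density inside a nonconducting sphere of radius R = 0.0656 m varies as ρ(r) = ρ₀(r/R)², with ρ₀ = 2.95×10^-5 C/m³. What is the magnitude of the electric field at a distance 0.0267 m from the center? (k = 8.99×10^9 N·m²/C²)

By spherical symmetry E is radial; choose a Gaussian sphere of radius r = 0.0267 m (r < R).
Integrate the density: Q_enc = 4π ∫₀^r ρ₀(r'/R)^2 r'² dr' = 4πρ₀ r^5/(5·R²) = 2.338e-10 C.
By Gauss's law, ∮E·dA = E·4πr² = Q_enc/ε₀.
E = k|Q_enc|/r² = (8.99×10^9)(2.338e-10)/(0.0267)² = 2.95e3 N/C.

E = 2.95×10^3 N/C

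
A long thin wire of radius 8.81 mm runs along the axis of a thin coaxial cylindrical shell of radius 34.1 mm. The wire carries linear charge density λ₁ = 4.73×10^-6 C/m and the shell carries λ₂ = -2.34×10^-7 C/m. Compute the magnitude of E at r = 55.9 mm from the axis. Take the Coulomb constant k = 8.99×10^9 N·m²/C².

|E| = 1.45e6 N/C

Take a coaxial cylindrical Gaussian surface of radius r = 55.9 mm and length L (r > 34.1 mm, enclosing both).
λ_enc = λ₁ + λ₂ = (4.73×10^-6) + (-2.34e-7) = 4.496e-6 C/m.
Applying ∮E·dA = Q_enc/ε₀ with the end caps contributing no flux:
E = 2k|λ_enc|/r = 2(8.99×10^9)(4.496×10^-6)/(0.0559) = 1.45×10^6 N/C.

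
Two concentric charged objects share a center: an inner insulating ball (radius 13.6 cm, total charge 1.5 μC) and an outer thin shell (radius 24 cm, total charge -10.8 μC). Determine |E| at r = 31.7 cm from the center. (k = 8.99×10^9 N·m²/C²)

Symmetry ⇒ E = E(r) r̂. Gaussian sphere of radius r = 31.7 cm (r > 24 cm, enclosing both).
Q_enc = (1.5 μC) + (-10.8 μC) = -9.30e-6 C.
Gauss's law: E·4πr² = Q_enc/ε₀.
E = k|Q_enc|/r² = (8.99×10^9)(9.30×10^-6)/(0.317)² = 8.32×10^5 N/C.

8.32×10^5 V/m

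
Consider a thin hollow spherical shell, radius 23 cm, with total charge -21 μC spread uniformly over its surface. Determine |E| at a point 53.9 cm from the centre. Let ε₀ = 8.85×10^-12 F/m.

Use a concentric Gaussian sphere at r = 53.9 cm (r > 23 cm).
The entire shell is enclosed: Q_enc = -2.10e-5 C.
Applying ∮E·dA = Q_enc/ε₀ with Φ = E(4πr²):
E = |Q_enc|/(4πε₀r²) = (2.10e-5)/(4π·8.85×10^-12·(0.539)²) = 6.50×10^5 N/C.

|E| ≈ 6.50e5 N/C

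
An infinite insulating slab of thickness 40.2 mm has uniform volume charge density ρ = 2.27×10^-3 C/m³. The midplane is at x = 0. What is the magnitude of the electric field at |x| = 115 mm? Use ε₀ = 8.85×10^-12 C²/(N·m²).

|E| = 5.16e6 N/C

The point |x| = 115 mm lies outside the slab (half-thickness 0.0201 m). A symmetric pillbox spanning the full slab encloses Q_enc = ρ·d·A.
Flux = 2EA ⇒ E = |ρ|d/(2ε₀), independent of distance outside.
E = (2.27e-3)(0.0402)/(2·8.85×10^-12) = 5.16×10^6 N/C.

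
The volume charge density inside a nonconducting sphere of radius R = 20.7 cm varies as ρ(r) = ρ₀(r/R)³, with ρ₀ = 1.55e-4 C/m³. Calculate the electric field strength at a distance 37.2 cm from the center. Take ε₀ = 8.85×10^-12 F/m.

Take a concentric spherical Gaussian surface of radius r = 37.2 cm (r > R, all charge enclosed).
Q_enc = 4π ∫₀^R ρ₀(r'/R)^3 r'² dr' = 4πρ₀R³/6 = 2.879×10^-6 C.
Gauss's law: E·4πr² = Q_enc/ε₀.
E = |Q_enc|/(4πε₀r²) = (2.879e-6)/(4π·8.85×10^-12·(0.372)²) = 1.87×10^5 N/C.

|E| ≈ 1.87×10^5 N/C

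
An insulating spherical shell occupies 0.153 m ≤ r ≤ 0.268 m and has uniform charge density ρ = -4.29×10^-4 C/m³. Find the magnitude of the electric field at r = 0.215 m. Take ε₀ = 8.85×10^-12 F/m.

|E| = 2.22e6 N/C

Use a concentric Gaussian sphere at r = 0.215 m (within the shell material, 0.153 m < r < 0.268 m).
Enclosed charge is the volume from a to r: Q_enc = (4π/3)ρ(r³ − a³) = -1.142×10^-5 C.
Since E is radial and uniform over the Gaussian sphere, Φ = E·4πr² = Q_enc/ε₀.
E = |Q_enc|/(4πε₀r²) = (1.142×10^-5)/(4π·8.85×10^-12·(0.215)²) = 2.22×10^6 N/C.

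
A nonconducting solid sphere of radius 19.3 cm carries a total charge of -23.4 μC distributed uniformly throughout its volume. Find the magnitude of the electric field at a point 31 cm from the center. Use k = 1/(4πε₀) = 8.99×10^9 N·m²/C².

Symmetry ⇒ E = E(r) r̂. Gaussian sphere of radius r = 31 cm (r > R, so the entire charge is enclosed).
Q_enc = -23.4 μC = -2.34e-5 C.
Applying ∮E·dA = Q_enc/ε₀ with Φ = E(4πr²):
E = k|Q_enc|/r² = (8.99×10^9)(2.34×10^-5)/(0.31)² = 2.19e6 N/C.

E = 2.19×10^6 N/C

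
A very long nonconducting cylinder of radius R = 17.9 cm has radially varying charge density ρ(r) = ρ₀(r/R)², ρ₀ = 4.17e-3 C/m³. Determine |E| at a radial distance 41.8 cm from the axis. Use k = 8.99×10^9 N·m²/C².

E = 9.03e6 N/C

By cylindrical symmetry E is radial; use a coaxial Gaussian cylinder of radius 41.8 cm and length L (r > R, full charge per length enclosed).
λ_enc = 2π ∫₀^R ρ₀(r'/R)^2 r' dr' = 2πρ₀R²/4 = 2.099×10^-4 C/m.
Applying ∮E·dA = Q_enc/ε₀ with the end caps contributing no flux:
E = 2k|λ_enc|/r = 2(8.99×10^9)(2.099×10^-4)/(0.418) = 9.03×10^6 N/C.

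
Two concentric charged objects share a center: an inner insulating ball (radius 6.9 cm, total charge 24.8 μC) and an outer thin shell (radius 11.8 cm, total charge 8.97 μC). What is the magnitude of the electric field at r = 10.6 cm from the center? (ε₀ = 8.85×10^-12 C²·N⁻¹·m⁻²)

E = 1.98×10^7 N/C

By spherical symmetry E is radial; choose a Gaussian sphere of radius r = 10.6 cm (between the bodies, 6.9 cm < r < 11.8 cm).
The shell at 11.8 cm lies outside the Gaussian surface, so Q_enc = 24.8 μC = 2.48×10^-5 C.
By Gauss's law, ∮E·dA = E·4πr² = Q_enc/ε₀.
E = |Q_enc|/(4πε₀r²) = (2.48×10^-5)/(4π·8.85×10^-12·(0.106)²) = 1.98e7 N/C.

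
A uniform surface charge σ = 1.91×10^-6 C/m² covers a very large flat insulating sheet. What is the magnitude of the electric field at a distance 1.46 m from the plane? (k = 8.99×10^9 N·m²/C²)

E ≈ 1.08×10^5 N/C

The symmetry is planar: E is normal to the sheet and the same magnitude on both sides. Take a pillbox straddling the sheet with end-cap area A.
Flux Φ = 2EA and Q_enc = σA, so 2EA = σA/ε₀ ⇒ E = |σ|/(2ε₀), independent of distance.
E = 2πk|σ| = 2π(8.99×10^9)(1.91×10^-6) = 1.08×10^5 N/C.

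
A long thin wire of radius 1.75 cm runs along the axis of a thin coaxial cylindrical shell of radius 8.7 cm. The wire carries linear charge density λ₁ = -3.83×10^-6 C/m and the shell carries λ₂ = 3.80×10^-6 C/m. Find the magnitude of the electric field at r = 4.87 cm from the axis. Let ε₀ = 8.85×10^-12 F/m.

1.41×10^6 N/C

Coaxial Gaussian cylinder, radius r = 4.87 cm, length L (between the conductors, 1.75 cm < r < 8.7 cm).
Only the inner wire is enclosed; the outer shell contributes nothing inside itself. λ_enc = λ₁ = -3.83×10^-6 C/m.
Since E is radial and uniform over the curved surface, Φ = E·2πrL = Q_enc/ε₀ = λ_enc L/ε₀.
E = |λ_enc|/(2πε₀r) = (3.83×10^-6)/(2π·8.85×10^-12·0.0487) = 1.41×10^6 N/C.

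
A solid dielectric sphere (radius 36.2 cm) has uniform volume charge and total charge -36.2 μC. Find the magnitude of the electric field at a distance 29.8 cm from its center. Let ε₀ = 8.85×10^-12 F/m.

Take a concentric spherical Gaussian surface of radius r = 29.8 cm (r < R).
For a uniform sphere the enclosed fraction is (r/R)³, so Q_enc = (-36.2 μC)(0.298/0.362)³ = -2.019×10^-5 C.
By Gauss's law, ∮E·dA = E·4πr² = Q_enc/ε₀.
E = |Q_enc|/(4πε₀r²) = (2.019×10^-5)/(4π·8.85×10^-12·(0.298)²) = 2.04×10^6 N/C.

E ≈ 2.04×10^6 N/C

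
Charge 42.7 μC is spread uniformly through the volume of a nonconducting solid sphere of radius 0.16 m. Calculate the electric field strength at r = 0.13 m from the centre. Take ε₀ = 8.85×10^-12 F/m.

|E| ≈ 1.22×10^7 V/m

Symmetry ⇒ E = E(r) r̂. Gaussian sphere of radius r = 0.13 m (r < R).
For a uniform sphere the enclosed fraction is (r/R)³, so Q_enc = (42.7 μC)(0.13/0.16)³ = 2.29×10^-5 C.
By Gauss's law, ∮E·dA = E·4πr² = Q_enc/ε₀.
E = |Q_enc|/(4πε₀r²) = (2.29×10^-5)/(4π·8.85×10^-12·(0.13)²) = 1.22×10^7 N/C.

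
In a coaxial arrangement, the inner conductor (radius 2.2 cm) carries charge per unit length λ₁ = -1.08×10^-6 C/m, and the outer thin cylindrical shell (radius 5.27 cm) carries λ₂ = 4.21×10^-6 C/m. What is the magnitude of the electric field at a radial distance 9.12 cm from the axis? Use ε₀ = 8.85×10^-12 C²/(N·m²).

E = 6.17×10^5 N/C

Coaxial Gaussian cylinder, radius r = 9.12 cm, length L (r > 5.27 cm, enclosing both).
λ_enc = λ₁ + λ₂ = (-1.08×10^-6) + (4.21×10^-6) = 3.13×10^-6 C/m.
Applying ∮E·dA = Q_enc/ε₀ with the end caps contributing no flux:
E = |λ_enc|/(2πε₀r) = (3.13×10^-6)/(2π·8.85×10^-12·0.0912) = 6.17×10^5 N/C.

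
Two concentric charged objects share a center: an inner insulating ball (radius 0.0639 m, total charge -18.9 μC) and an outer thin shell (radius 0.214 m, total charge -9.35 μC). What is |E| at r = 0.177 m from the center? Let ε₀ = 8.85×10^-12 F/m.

E ≈ 5.42×10^6 N/C

By spherical symmetry E is radial; choose a Gaussian sphere of radius r = 0.177 m (between the bodies, 0.0639 m < r < 0.214 m).
Only the inner charge is enclosed; the outer shell contributes nothing inside itself. Q_enc = -18.9 μC = -1.89×10^-5 C.
Since E is radial and uniform over the Gaussian sphere, Φ = E·4πr² = Q_enc/ε₀.
E = |Q_enc|/(4πε₀r²) = (1.89e-5)/(4π·8.85×10^-12·(0.177)²) = 5.42e6 N/C.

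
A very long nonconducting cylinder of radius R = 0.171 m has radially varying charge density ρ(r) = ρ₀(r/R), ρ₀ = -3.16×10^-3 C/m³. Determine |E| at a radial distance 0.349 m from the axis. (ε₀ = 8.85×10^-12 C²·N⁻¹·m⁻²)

9.97×10^6 V/m

Coaxial Gaussian cylinder, radius r = 0.349 m, length L (r > R, full charge per length enclosed).
λ_enc = 2π ∫₀^R ρ₀(r'/R)^1 r' dr' = 2πρ₀R²/3 = -1.935×10^-4 C/m.
Applying ∮E·dA = Q_enc/ε₀ with the end caps contributing no flux:
E = |λ_enc|/(2πε₀r) = (1.935×10^-4)/(2π·8.85×10^-12·0.349) = 9.97×10^6 N/C.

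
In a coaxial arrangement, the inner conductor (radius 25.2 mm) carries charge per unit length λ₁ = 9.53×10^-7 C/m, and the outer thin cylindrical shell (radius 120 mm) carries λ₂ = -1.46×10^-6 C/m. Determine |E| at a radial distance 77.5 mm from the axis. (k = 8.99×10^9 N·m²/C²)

By cylindrical symmetry E is radial; use a coaxial Gaussian cylinder of radius 77.5 mm and length L (between the conductors, 25.2 mm < r < 120 mm).
Only the inner wire is enclosed; the outer shell contributes nothing inside itself. λ_enc = λ₁ = 9.53×10^-7 C/m.
Since E is radial and uniform over the curved surface, Φ = E·2πrL = Q_enc/ε₀ = λ_enc L/ε₀.
E = 2k|λ_enc|/r = 2(8.99×10^9)(9.53e-7)/(0.0775) = 2.21×10^5 N/C.

|E| = 2.21e5 V/m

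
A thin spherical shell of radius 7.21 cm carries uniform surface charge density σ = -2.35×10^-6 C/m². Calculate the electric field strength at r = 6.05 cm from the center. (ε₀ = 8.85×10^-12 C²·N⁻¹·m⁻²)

Take a concentric spherical Gaussian surface of radius r = 6.05 cm (inside the shell, r < 7.21 cm).
All the charge is outside the Gaussian surface: Q_enc = 0, hence E = 0 everywhere inside the shell.

|E| = 0 V/m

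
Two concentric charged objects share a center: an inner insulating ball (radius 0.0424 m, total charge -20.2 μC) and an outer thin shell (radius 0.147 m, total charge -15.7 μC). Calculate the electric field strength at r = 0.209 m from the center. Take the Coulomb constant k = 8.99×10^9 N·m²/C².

Take a concentric spherical Gaussian surface of radius r = 0.209 m (r > 0.147 m, enclosing both).
Q_enc = (-20.2 μC) + (-15.7 μC) = -3.59×10^-5 C.
By Gauss's law, ∮E·dA = E·4πr² = Q_enc/ε₀.
E = k|Q_enc|/r² = (8.99×10^9)(3.59×10^-5)/(0.209)² = 7.39×10^6 N/C.

|E| = 7.39e6 V/m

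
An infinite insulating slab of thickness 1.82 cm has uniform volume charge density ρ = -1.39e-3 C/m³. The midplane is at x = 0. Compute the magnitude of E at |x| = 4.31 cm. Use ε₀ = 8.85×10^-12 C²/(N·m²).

The point |x| = 4.31 cm lies outside the slab (half-thickness 0.0091 m). A symmetric pillbox spanning the full slab encloses Q_enc = ρ·d·A.
Flux = 2EA ⇒ E = |ρ|d/(2ε₀), independent of distance outside.
E = (1.39×10^-3)(0.0182)/(2·8.85×10^-12) = 1.43×10^6 N/C.

E ≈ 1.43e6 N/C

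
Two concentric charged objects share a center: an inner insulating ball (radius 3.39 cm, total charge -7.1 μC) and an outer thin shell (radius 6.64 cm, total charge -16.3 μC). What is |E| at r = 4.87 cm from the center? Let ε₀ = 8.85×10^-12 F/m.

Use a concentric Gaussian sphere at r = 4.87 cm (between the bodies, 3.39 cm < r < 6.64 cm).
Only the inner charge is enclosed; the outer shell contributes nothing inside itself. Q_enc = -7.1 μC = -7.10×10^-6 C.
Gauss's law: E·4πr² = Q_enc/ε₀.
E = |Q_enc|/(4πε₀r²) = (7.10e-6)/(4π·8.85×10^-12·(0.0487)²) = 2.69×10^7 N/C.

2.69×10^7 V/m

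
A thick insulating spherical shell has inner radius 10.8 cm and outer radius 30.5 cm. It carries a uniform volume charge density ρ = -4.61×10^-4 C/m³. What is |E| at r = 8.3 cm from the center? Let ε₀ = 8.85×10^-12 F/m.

|E| = 0 V/m

By spherical symmetry E is radial; choose a Gaussian sphere of radius r = 8.3 cm (r < 10.8 cm, inside the empty cavity).
Q_enc = 0 (all charge lies at larger r); Gauss's law gives E = 0.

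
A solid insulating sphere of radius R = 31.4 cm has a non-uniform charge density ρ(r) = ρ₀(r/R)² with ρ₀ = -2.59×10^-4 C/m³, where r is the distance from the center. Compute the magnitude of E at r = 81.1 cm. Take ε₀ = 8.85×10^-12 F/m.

|E| ≈ 2.76×10^5 N/C

By spherical symmetry E is radial; choose a Gaussian sphere of radius r = 81.1 cm (r > R, all charge enclosed).
Q_enc = 4π ∫₀^R ρ₀(r'/R)^2 r'² dr' = 4πρ₀R³/5 = -2.015×10^-5 C.
Since E is radial and uniform over the Gaussian sphere, Φ = E·4πr² = Q_enc/ε₀.
E = |Q_enc|/(4πε₀r²) = (2.015×10^-5)/(4π·8.85×10^-12·(0.811)²) = 2.76×10^5 N/C.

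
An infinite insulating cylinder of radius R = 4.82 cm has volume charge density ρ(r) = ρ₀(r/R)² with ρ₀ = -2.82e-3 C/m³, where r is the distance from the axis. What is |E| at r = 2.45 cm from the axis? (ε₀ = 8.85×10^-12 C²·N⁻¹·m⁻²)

Coaxial Gaussian cylinder, radius r = 2.45 cm, length L (r < R).
Integrating ρ over the cross-section to radius r: λ_enc = (2πρ₀/R²) ∫₀^r r'^3 dr' = 2πρ₀ r^4/(4·R²) = -6.87e-7 C/m.
Applying ∮E·dA = Q_enc/ε₀ with the end caps contributing no flux:
E = |λ_enc|/(2πε₀r) = (6.87×10^-7)/(2π·8.85×10^-12·0.0245) = 5.04×10^5 N/C.

|E| = 5.04×10^5 N/C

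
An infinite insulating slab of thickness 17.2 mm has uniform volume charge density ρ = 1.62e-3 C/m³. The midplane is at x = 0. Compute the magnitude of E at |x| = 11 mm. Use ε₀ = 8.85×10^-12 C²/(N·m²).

The point |x| = 11 mm lies outside the slab (half-thickness 0.0086 m). A symmetric pillbox spanning the full slab encloses Q_enc = ρ·d·A.
Flux = 2EA ⇒ E = |ρ|d/(2ε₀), independent of distance outside.
E = (1.62e-3)(0.0172)/(2·8.85×10^-12) = 1.57e6 N/C.

|E| = 1.57e6 N/C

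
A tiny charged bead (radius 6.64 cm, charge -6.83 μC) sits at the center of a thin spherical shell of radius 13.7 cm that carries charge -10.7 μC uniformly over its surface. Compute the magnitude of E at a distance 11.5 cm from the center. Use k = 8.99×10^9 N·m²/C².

Take a concentric spherical Gaussian surface of radius r = 11.5 cm (between the bodies, 6.64 cm < r < 13.7 cm).
The shell at 13.7 cm lies outside the Gaussian surface, so Q_enc = -6.83 μC = -6.83×10^-6 C.
Applying ∮E·dA = Q_enc/ε₀ with Φ = E(4πr²):
E = k|Q_enc|/r² = (8.99×10^9)(6.83e-6)/(0.115)² = 4.64×10^6 N/C.

|E| ≈ 4.64×10^6 N/C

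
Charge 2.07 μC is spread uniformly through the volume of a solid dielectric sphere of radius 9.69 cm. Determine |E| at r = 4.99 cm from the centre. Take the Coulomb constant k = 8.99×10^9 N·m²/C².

|E| = 1.02×10^6 N/C

Take a concentric spherical Gaussian surface of radius r = 4.99 cm (r < R).
Only the charge within r is enclosed: Q_enc = Q·(r/R)³ = (2.07 μC)·(4.99 cm/9.69 cm)³ = 2.827×10^-7 C.
By Gauss's law, ∮E·dA = E·4πr² = Q_enc/ε₀.
E = k|Q_enc|/r² = (8.99×10^9)(2.827×10^-7)/(0.0499)² = 1.02×10^6 N/C.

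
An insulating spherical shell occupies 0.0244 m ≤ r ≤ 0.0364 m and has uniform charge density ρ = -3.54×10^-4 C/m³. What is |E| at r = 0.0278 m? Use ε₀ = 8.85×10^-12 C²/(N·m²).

Take a concentric spherical Gaussian surface of radius r = 0.0278 m (within the shell material, 0.0244 m < r < 0.0364 m).
Only the shell between 0.0244 m and r is enclosed: Q_enc = ρ·(4π/3)(r³ − a³) = (-3.54e-4)·(4π/3)·((0.0278)³ − (0.0244)³) = -1.032×10^-8 C.
Applying ∮E·dA = Q_enc/ε₀ with Φ = E(4πr²):
E = |Q_enc|/(4πε₀r²) = (1.032×10^-8)/(4π·8.85×10^-12·(0.0278)²) = 1.20×10^5 N/C.

1.20e5 N/C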